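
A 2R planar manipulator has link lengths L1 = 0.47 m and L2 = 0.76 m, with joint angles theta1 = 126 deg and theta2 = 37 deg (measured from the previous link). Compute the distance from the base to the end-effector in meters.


x = L1*cos(th1) + L2*cos(th1+th2) = -1.003051
y = L1*sin(th1) + L2*sin(th1+th2) = 0.602440
d = sqrt(x^2 + y^2) = sqrt(1.006111 + 0.362934) = 1.1701

1.1701 m


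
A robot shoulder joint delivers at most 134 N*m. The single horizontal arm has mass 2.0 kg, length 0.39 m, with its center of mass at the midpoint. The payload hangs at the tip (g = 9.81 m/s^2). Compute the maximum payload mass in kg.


tau_arm = m_arm*g*(L/2) = 2.0*9.81*0.39/2 = 3.8259 N*m
tau_payload = tau_max - tau_arm = 134 - 3.8259 = 130.1741
m_payload = tau_payload / (g*L) = 130.1741 / (9.81*0.39) = 34.0244

34.0244 kg


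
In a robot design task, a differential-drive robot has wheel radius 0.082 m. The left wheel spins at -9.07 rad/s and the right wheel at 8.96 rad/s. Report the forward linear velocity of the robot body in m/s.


v = r*(wR + wL)/2 = 0.082*(8.96 + -9.07)/2 = -0.0045

-0.0045 m/s


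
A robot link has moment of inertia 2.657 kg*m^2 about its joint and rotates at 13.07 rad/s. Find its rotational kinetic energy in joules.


KE = (1/2)*I*omega^2 = 0.5*2.657*13.07^2 = 226.9409

226.9409 J


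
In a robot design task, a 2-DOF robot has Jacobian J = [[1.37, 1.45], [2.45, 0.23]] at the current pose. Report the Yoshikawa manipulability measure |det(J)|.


det(J) = 1.37*0.23 - (1.45)*(2.45) = -3.2374
|det(J)| = 3.2374

3.2374


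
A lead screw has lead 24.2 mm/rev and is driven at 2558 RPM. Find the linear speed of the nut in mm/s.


v = lead * (RPM/60) = 24.2*2558/60 = 1031.7267

1031.7267 mm/s


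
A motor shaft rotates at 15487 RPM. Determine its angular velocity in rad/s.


omega = 15487 * 2*pi/60 = 1621.7948

1621.7948 rad/s


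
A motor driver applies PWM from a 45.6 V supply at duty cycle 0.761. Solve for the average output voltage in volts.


V_avg = V_supply * D = 45.6*0.761 = 34.7016

34.7016 V


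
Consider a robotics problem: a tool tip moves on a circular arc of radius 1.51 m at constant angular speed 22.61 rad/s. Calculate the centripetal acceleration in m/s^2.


a_c = omega^2 * r = 22.61^2 * 1.51 = 771.9303

771.9303 m/s^2


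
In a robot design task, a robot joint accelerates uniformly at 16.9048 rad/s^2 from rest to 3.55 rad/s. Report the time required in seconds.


t = delta_omega / alpha = 3.55 / 16.9048 = 0.2100

0.2100 s


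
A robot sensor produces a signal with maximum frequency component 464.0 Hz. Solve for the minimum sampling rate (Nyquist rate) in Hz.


f_s,min = 2*f_max = 2*464.0 = 928.0000

928.0000 Hz


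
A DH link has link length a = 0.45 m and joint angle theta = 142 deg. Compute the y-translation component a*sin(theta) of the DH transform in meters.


a*sin(theta) = 0.45*sin(142 deg) = 0.2770

0.2770 m


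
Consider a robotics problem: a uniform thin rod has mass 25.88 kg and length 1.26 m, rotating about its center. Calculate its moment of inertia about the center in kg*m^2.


I = (1/12)*m*L^2 = (1/12)*25.88*1.26^2 = 3.4239

3.4239 kg*m^2


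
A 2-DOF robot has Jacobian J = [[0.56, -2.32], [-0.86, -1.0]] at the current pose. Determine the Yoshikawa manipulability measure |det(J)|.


det(J) = 0.56*-1.0 - (-2.32)*(-0.86) = -2.5552
|det(J)| = 2.5552

2.5552


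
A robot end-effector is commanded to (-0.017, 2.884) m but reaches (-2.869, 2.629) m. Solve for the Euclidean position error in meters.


dx = -2.869 - (-0.017) = -2.8520, dy = 2.629 - (2.884) = -0.2550
err = sqrt(8.133904 + 0.065025) = 2.8634

2.8634 m


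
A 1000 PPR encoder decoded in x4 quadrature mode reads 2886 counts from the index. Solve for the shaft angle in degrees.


angle = counts * 360 / (PPR*4) = 2886 * 360 / 4000 = 259.7400

259.7400 degrees


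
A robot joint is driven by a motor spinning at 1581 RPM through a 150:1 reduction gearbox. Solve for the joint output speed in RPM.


omega_joint = omega_motor / N = 1581 / 150 = 10.5400

10.5400 RPM


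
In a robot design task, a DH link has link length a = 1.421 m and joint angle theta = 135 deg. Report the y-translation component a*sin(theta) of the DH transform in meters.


a*sin(theta) = 1.421*sin(135 deg) = 1.0048

1.0048 m


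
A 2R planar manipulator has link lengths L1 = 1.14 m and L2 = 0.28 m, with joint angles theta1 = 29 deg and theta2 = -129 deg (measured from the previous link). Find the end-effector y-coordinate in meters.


y = L1*sin(th1) + L2*sin(th1+th2) = 1.14*sin(29 deg) + 0.28*sin(-100 deg) = 0.2769

0.2769 m


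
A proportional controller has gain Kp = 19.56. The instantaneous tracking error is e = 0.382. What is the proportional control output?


u_P = Kp * e = 19.56 * 0.382 = 7.4719

7.4719


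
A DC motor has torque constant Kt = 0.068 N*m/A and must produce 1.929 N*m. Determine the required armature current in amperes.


I = tau / Kt = 1.929/0.068 = 28.3676

28.3676 A


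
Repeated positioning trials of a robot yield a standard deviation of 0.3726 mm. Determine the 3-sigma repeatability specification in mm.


repeatability = 3*sigma = 3*0.3726 = 1.1178

1.1178 mm


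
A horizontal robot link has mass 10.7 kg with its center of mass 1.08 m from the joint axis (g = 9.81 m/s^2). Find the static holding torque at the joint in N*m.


tau = m*g*L = 10.7 * 9.81 * 1.08 = 113.3644

113.3644 N*m


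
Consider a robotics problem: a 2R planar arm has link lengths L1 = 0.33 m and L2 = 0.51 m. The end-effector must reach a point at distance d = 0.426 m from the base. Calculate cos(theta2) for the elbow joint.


cos(th2) = (d^2 - L1^2 - L2^2)/(2*L1*L2) = (0.426^2 - 0.33^2 - 0.51^2)/(2*0.33*0.51) = -0.5571

-0.5571


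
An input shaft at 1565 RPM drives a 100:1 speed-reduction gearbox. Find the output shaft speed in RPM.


omega_out = omega_in / N = 1565 / 100 = 15.6500

15.6500 RPM


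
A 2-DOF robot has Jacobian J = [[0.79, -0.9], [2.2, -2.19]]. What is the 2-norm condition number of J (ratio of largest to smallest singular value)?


JJ^T eigenvalues: trace(JJ^T) = 11.0702, det(JJ^T) = det(J)^2 = 0.06245001
s_max^2 = (11.0702 + sqrt(122.29952800))/2 = 11.06455585
s_min^2 = (11.0702 - sqrt(122.29952800))/2 = 0.00564415
kappa = s_max/s_min = sqrt(11.06455585/0.00564415) = 44.2759

44.2759


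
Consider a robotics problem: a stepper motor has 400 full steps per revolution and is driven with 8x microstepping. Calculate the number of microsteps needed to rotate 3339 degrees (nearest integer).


step_size = 360/(400*8) = 360/3200 = 0.112500 deg
n = 3339/(360/3200) = 3339*3200/360 = 29680

29680 steps


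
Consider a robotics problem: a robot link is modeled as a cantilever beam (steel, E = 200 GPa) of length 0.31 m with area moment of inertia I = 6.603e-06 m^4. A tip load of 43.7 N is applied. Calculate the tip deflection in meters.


delta = F*L^3/(3*E*I) = 43.7*0.31^3/(3*2.000e+11*6.603e-06)
      = 1.3018667/3961800 = 3.2860e-07

3.2860e-07 m


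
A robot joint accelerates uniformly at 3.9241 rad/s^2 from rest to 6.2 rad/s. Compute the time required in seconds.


t = delta_omega / alpha = 6.2 / 3.9241 = 1.5800

1.5800 s


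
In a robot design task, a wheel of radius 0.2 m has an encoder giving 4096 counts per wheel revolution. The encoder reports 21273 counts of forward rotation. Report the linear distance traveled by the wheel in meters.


revs = 21273/4096 = 5.193604
d = revs * 2*pi*r = 5.193604 * 2*pi*0.2 = 6.5265

6.5265 m


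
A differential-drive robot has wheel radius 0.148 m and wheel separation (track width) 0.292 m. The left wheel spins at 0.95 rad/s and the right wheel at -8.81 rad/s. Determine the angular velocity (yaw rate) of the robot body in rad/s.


omega = r*(wR - wL)/L = 0.148*(-8.81 - (0.95))/0.292 = -4.9468

-4.9468 rad/s


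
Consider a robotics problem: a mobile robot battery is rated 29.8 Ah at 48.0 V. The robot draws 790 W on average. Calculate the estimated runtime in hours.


E = 29.8*48.0 = 1430.4000 Wh
t = E/P = 1430.4000/790 = 1.8106

1.8106 hours


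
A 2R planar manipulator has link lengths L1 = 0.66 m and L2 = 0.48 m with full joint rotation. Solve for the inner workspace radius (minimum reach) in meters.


r_min = |L1 - L2| = |0.66 - 0.48| = 0.1800

0.1800 m


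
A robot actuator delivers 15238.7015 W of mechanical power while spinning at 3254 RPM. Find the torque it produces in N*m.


omega = 3254 * 2*pi/60 = 340.758083 rad/s
tau = P / omega = 15238.7015 / 340.758083 = 44.7200

44.7200 N*m


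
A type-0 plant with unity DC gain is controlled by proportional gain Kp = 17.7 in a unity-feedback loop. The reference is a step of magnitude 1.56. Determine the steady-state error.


e_ss = R/(1 + Kp) = 1.56/(1 + 17.7) = 1.56/18.7000 = 0.0834

0.0834


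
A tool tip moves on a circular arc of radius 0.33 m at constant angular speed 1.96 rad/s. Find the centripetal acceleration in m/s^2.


a_c = omega^2 * r = 1.96^2 * 0.33 = 1.2677

1.2677 m/s^2


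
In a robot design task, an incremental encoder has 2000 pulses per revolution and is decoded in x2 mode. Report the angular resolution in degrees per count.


resolution = 360 / (PPR * 2) = 360 / 4000 = 0.0900

0.0900 degrees


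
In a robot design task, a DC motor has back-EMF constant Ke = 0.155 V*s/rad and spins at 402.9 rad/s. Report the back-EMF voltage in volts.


V_emf = Ke * omega = 0.155*402.9 = 62.4495

62.4495 V


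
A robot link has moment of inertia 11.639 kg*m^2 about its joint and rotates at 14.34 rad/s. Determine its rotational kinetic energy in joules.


KE = (1/2)*I*omega^2 = 0.5*11.639*14.34^2 = 1196.6964

1196.6964 J


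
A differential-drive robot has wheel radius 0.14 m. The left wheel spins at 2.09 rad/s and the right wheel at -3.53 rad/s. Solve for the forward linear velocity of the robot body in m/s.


v = r*(wR + wL)/2 = 0.14*(-3.53 + 2.09)/2 = -0.1008

-0.1008 m/s


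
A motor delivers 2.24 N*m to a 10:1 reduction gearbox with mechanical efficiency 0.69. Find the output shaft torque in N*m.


tau_out = tau_in * N * eta = 2.24 * 10 * 0.69 = 15.4560

15.4560 N*m


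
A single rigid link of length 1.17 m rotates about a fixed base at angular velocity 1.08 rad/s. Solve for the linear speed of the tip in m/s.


v = L*omega = 1.17 * 1.08 = 1.2636

1.2636 m/s


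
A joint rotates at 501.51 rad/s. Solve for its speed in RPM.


RPM = 501.51 * 60/(2*pi) = 4789.0677

4789.0677 RPM


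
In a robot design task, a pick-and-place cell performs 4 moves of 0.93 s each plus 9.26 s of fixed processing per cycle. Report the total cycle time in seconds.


T = 4*0.93 + 9.26 = 12.9800

12.9800 s


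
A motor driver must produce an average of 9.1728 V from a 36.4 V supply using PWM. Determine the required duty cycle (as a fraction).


D = V_avg/V_supply = 9.1728/36.4 = 0.2520

0.2520


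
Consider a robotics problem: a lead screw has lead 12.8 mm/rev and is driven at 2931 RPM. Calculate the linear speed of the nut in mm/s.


v = lead * (RPM/60) = 12.8*2931/60 = 625.2800

625.2800 mm/s


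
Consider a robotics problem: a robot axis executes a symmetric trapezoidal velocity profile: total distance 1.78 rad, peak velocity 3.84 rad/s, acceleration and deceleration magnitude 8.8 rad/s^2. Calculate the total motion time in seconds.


t_acc = v/a = 3.84/8.8 = 0.436364 s
d_acc = v^2/(2a) = 0.837818 rad (each ramp)
d_cruise = 1.78 - 2*0.837818 = 0.104364 rad
t_cruise = 0.104364/3.84 = 0.027178 s
t_total = 2*0.436364 + 0.027178 = 0.8999

0.8999 s


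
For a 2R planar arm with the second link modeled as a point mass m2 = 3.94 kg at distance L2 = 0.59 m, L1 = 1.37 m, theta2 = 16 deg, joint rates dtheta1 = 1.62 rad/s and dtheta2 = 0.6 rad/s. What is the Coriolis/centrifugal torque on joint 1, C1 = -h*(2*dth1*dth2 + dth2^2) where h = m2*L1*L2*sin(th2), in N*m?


h = m2*L1*L2*sin(th2) = 3.94*1.37*0.59*sin(16 deg) = 0.877823
C1 = -h*(2*1.62*0.6 + 0.6^2) = -0.877823*2.3040 = -2.0225

-2.0225 N*m


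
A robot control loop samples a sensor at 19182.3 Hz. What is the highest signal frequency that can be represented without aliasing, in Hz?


f_max = f_s/2 = 19182.3/2 = 9591.1500

9591.1500 Hz


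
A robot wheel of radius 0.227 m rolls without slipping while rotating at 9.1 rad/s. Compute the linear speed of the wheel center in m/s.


v = omega * r = 9.1 * 0.227 = 2.0657

2.0657 m/s


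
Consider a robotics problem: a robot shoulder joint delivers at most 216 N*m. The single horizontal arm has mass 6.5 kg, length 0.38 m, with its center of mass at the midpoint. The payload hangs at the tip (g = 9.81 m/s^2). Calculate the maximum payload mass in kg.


tau_arm = m_arm*g*(L/2) = 6.5*9.81*0.38/2 = 12.1153 N*m
tau_payload = tau_max - tau_arm = 216 - 12.1153 = 203.8847
m_payload = tau_payload / (g*L) = 203.8847 / (9.81*0.38) = 54.6930

54.6930 kg


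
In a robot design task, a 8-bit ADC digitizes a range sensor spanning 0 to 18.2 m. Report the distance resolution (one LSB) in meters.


res = range / 2^n = 18.2/2^8 = 18.2/256 = 0.0711

0.0711 m


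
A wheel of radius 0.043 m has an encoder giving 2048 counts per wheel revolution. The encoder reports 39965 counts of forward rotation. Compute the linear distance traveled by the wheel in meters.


revs = 39965/2048 = 19.514160
d = revs * 2*pi*r = 19.514160 * 2*pi*0.043 = 5.2723

5.2723 m


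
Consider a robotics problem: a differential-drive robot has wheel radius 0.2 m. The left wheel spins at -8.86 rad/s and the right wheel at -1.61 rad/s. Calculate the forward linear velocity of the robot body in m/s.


v = r*(wR + wL)/2 = 0.2*(-1.61 + -8.86)/2 = -1.0470

-1.0470 m/s


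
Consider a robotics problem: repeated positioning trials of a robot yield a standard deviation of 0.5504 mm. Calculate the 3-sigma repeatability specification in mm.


repeatability = 3*sigma = 3*0.5504 = 1.6512

1.6512 mm


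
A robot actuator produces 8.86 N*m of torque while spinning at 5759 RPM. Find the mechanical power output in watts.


omega = 5759 * 2*pi/60 = 603.081070 rad/s
P = tau * omega = 8.86 * 603.081070 = 5343.2983

5343.2983 W


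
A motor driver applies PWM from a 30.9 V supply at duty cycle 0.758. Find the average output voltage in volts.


V_avg = V_supply * D = 30.9*0.758 = 23.4222

23.4222 V


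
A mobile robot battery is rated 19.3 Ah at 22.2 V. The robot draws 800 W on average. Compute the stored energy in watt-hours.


E = capacity * V = 19.3*22.2 = 428.4600

428.4600 Wh


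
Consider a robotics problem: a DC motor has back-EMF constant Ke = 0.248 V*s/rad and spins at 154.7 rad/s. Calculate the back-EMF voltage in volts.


V_emf = Ke * omega = 0.248*154.7 = 38.3656

38.3656 V


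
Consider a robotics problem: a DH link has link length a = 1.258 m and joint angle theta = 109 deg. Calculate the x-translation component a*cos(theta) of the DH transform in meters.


a*cos(theta) = 1.258*cos(109 deg) = -0.4096

-0.4096 m


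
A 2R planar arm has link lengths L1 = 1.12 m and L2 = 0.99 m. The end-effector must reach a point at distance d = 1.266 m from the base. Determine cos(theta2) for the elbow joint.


cos(th2) = (d^2 - L1^2 - L2^2)/(2*L1*L2) = (1.266^2 - 1.12^2 - 0.99^2)/(2*1.12*0.99) = -0.2849

-0.2849


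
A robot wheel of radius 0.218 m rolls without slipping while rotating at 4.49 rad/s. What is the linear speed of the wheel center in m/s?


v = omega * r = 4.49 * 0.218 = 0.9788

0.9788 m/s


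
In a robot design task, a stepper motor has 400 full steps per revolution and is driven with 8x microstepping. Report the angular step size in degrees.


step = 360/(400*8) = 360/3200 = 0.1125

0.1125 degrees


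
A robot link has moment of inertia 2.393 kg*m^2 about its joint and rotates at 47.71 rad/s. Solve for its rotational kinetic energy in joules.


KE = (1/2)*I*omega^2 = 0.5*2.393*47.71^2 = 2723.5261

2723.5261 J


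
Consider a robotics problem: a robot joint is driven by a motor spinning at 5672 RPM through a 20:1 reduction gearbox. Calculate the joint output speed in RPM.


omega_joint = omega_motor / N = 5672 / 20 = 283.6000

283.6000 RPM


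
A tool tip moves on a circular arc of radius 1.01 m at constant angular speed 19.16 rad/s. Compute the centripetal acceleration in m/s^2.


a_c = omega^2 * r = 19.16^2 * 1.01 = 370.7767

370.7767 m/s^2


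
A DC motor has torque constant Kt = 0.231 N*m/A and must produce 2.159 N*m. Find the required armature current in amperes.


I = tau / Kt = 2.159/0.231 = 9.3463

9.3463 A


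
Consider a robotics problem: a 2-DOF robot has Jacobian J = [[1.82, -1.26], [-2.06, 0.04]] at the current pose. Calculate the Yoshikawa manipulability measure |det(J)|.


det(J) = 1.82*0.04 - (-1.26)*(-2.06) = -2.5228
|det(J)| = 2.5228

2.5228


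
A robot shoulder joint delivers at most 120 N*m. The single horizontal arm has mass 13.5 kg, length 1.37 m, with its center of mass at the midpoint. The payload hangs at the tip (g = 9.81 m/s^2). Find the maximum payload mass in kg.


tau_arm = m_arm*g*(L/2) = 13.5*9.81*1.37/2 = 90.7180 N*m
tau_payload = tau_max - tau_arm = 120 - 90.7180 = 29.2820
m_payload = tau_payload / (g*L) = 29.2820 / (9.81*1.37) = 2.1788

2.1788 kg


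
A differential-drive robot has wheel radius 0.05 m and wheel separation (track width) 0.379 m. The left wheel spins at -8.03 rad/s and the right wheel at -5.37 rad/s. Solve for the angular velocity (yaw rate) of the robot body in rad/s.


omega = r*(wR - wL)/L = 0.05*(-5.37 - (-8.03))/0.379 = 0.3509

0.3509 rad/s


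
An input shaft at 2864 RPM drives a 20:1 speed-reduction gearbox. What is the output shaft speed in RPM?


omega_out = omega_in / N = 2864 / 20 = 143.2000

143.2000 RPM


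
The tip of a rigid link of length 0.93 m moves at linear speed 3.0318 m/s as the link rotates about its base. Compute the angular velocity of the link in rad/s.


omega = v / L = 3.0318 / 0.93 = 3.2600

3.2600 rad/s


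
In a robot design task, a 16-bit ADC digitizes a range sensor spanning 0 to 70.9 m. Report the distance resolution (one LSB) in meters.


res = range / 2^n = 70.9/2^16 = 70.9/65536 = 0.0011

0.0011 m


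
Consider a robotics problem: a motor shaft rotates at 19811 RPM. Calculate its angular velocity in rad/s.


omega = 19811 * 2*pi/60 = 2074.6031

2074.6031 rad/s


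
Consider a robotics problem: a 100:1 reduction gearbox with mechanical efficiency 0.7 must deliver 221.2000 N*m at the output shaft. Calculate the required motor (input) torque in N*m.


tau_in = tau_out / (N * eta) = 221.2000 / (100 * 0.7) = 3.1600

3.1600 N*m


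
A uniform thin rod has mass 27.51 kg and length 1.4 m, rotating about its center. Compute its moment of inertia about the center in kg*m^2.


I = (1/12)*m*L^2 = (1/12)*27.51*1.4^2 = 4.4933

4.4933 kg*m^2


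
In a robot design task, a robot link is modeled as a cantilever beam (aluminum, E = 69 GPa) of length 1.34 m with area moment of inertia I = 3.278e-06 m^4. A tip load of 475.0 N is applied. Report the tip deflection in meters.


delta = F*L^3/(3*E*I) = 475.0*1.34^3/(3*6.900e+10*3.278e-06)
      = 1142.8994/678546 = 0.0017

0.0017 m


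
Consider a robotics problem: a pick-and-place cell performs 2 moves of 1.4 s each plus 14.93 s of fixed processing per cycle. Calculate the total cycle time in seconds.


T = 2*1.4 + 14.93 = 17.7300

17.7300 s


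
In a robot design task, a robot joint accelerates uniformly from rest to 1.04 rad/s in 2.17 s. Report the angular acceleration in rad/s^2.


alpha = delta_omega / t = 1.04 / 2.17 = 0.4793

0.4793 rad/s^2


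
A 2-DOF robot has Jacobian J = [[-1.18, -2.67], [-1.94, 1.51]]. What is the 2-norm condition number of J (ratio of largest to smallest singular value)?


JJ^T eigenvalues: trace(JJ^T) = 14.5650, det(JJ^T) = det(J)^2 = 48.46387456
s_max^2 = (14.5650 + sqrt(18.28372676))/2 = 9.42047373
s_min^2 = (14.5650 - sqrt(18.28372676))/2 = 5.14452627
kappa = s_max/s_min = sqrt(9.42047373/5.14452627) = 1.3532

1.3532


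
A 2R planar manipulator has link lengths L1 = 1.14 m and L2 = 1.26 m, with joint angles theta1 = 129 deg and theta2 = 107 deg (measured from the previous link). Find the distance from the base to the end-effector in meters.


x = L1*cos(th1) + L2*cos(th1+th2) = -1.422008
y = L1*sin(th1) + L2*sin(th1+th2) = -0.158641
d = sqrt(x^2 + y^2) = sqrt(2.022107 + 0.025167) = 1.4308

1.4308 m


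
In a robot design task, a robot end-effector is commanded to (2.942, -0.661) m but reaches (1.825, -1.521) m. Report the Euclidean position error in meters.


dx = 1.825 - (2.942) = -1.1170, dy = -1.521 - (-0.661) = -0.8600
err = sqrt(1.247689 + 0.739600) = 1.4097

1.4097 m


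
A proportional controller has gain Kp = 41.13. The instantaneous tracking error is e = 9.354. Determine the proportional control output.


u_P = Kp * e = 41.13 * 9.354 = 384.7300

384.7300


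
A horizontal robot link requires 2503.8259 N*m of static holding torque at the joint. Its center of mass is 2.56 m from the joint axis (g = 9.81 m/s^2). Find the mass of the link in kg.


m = tau / (g*L) = 2503.8259 / (9.81 * 2.56) = 99.7000

99.7000 kg


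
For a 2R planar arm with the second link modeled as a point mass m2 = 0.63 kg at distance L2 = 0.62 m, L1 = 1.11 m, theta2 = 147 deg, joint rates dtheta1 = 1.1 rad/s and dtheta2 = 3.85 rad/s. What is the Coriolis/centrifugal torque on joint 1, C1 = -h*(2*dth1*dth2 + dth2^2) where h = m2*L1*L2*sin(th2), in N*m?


h = m2*L1*L2*sin(th2) = 0.63*1.11*0.62*sin(147 deg) = 0.236137
C1 = -h*(2*1.1*3.85 + 3.85^2) = -0.236137*23.2925 = -5.5002

-5.5002 N*m


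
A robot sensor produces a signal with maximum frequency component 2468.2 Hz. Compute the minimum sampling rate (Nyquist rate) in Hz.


f_s,min = 2*f_max = 2*2468.2 = 4936.4000

4936.4000 Hz


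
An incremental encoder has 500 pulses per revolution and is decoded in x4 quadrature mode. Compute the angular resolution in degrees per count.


resolution = 360 / (PPR * 4) = 360 / 2000 = 0.1800

0.1800 degrees


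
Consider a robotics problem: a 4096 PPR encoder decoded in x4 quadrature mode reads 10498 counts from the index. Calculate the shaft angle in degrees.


angle = counts * 360 / (PPR*4) = 10498 * 360 / 16384 = 230.6689

230.6689 degrees


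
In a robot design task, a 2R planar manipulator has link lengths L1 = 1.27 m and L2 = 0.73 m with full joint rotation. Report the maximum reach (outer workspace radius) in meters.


r_max = L1 + L2 = 1.27 + 0.73 = 2.0000

2.0000 m


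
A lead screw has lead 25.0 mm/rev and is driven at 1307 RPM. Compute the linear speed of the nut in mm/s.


v = lead * (RPM/60) = 25.0*1307/60 = 544.5833

544.5833 mm/s


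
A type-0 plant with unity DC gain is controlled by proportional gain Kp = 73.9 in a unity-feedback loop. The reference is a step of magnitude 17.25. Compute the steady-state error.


e_ss = R/(1 + Kp) = 17.25/(1 + 73.9) = 17.25/74.9000 = 0.2303

0.2303


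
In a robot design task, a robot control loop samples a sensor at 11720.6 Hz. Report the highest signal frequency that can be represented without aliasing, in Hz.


f_max = f_s/2 = 11720.6/2 = 5860.3000

5860.3000 Hz


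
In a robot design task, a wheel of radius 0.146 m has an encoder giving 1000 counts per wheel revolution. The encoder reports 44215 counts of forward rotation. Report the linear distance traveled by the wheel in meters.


revs = 44215/1000 = 44.215000
d = revs * 2*pi*r = 44.215000 * 2*pi*0.146 = 40.5604

40.5604 m


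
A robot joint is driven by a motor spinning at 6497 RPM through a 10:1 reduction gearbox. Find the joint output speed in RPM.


omega_joint = omega_motor / N = 6497 / 10 = 649.7000

649.7000 RPM


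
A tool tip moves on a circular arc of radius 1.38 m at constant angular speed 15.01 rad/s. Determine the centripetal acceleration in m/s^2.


a_c = omega^2 * r = 15.01^2 * 1.38 = 310.9141

310.9141 m/s^2


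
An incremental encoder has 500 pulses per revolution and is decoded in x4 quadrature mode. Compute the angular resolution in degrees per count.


resolution = 360 / (PPR * 4) = 360 / 2000 = 0.1800

0.1800 degrees


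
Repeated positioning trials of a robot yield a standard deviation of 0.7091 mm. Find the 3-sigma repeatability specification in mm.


repeatability = 3*sigma = 3*0.7091 = 2.1273

2.1273 mm


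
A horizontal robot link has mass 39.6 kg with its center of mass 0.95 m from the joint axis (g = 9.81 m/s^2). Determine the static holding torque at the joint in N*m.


tau = m*g*L = 39.6 * 9.81 * 0.95 = 369.0522

369.0522 N*m


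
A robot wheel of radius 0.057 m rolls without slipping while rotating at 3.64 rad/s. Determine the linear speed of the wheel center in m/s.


v = omega * r = 3.64 * 0.057 = 0.2075

0.2075 m/s


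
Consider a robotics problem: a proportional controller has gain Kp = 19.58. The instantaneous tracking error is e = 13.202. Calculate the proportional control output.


u_P = Kp * e = 19.58 * 13.202 = 258.4952

258.4952


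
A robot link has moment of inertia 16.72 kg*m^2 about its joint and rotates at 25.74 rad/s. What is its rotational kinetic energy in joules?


KE = (1/2)*I*omega^2 = 0.5*16.72*25.74^2 = 5538.8979

5538.8979 J


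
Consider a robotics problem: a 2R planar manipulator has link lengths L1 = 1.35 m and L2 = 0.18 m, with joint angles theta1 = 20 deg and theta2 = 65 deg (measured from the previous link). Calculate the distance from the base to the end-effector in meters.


x = L1*cos(th1) + L2*cos(th1+th2) = 1.284273
y = L1*sin(th1) + L2*sin(th1+th2) = 0.641042
d = sqrt(x^2 + y^2) = sqrt(1.649357 + 0.410935) = 1.4354

1.4354 m


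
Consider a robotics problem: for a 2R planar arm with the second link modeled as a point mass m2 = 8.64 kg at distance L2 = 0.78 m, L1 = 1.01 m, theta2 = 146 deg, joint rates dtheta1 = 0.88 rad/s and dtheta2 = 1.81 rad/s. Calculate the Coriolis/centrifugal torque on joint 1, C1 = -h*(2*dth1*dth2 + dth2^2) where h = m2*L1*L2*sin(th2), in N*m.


h = m2*L1*L2*sin(th2) = 8.64*1.01*0.78*sin(146 deg) = 3.806198
C1 = -h*(2*0.88*1.81 + 1.81^2) = -3.806198*6.4617 = -24.5945

-24.5945 N*m


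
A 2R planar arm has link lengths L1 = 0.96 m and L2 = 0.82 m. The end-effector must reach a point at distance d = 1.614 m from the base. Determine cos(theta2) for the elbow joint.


cos(th2) = (d^2 - L1^2 - L2^2)/(2*L1*L2) = (1.614^2 - 0.96^2 - 0.82^2)/(2*0.96*0.82) = 0.6421

0.6421


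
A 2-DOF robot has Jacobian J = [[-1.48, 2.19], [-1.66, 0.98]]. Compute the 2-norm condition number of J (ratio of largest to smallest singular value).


JJ^T eigenvalues: trace(JJ^T) = 10.7025, det(JJ^T) = det(J)^2 = 4.77422500
s_max^2 = (10.7025 + sqrt(95.44660625))/2 = 10.23608895
s_min^2 = (10.7025 - sqrt(95.44660625))/2 = 0.46641105
kappa = s_max/s_min = sqrt(10.23608895/0.46641105) = 4.6847

4.6847


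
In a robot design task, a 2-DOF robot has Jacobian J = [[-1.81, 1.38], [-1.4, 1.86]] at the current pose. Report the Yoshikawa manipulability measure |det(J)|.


det(J) = -1.81*1.86 - (1.38)*(-1.4) = -1.4346
|det(J)| = 1.4346

1.4346


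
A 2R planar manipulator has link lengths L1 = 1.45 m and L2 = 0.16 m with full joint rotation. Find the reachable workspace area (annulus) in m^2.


r_max = L1 + L2 = 1.6100, r_min = |L1 - L2| = 1.2900
A = pi*(r_max^2 - r_min^2) = pi*(2.5921 - 1.6641) = 2.9154

2.9154 m^2


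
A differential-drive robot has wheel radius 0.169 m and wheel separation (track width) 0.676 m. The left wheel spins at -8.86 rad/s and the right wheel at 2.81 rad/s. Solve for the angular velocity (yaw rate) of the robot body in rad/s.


omega = r*(wR - wL)/L = 0.169*(2.81 - (-8.86))/0.676 = 2.9175

2.9175 rad/s


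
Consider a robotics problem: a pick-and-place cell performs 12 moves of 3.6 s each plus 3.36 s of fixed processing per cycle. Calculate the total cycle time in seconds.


T = 12*3.6 + 3.36 = 46.5600

46.5600 s


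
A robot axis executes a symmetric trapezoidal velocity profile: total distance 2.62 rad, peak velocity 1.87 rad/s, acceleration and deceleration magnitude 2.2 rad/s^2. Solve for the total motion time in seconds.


t_acc = v/a = 1.87/2.2 = 0.850000 s
d_acc = v^2/(2a) = 0.794750 rad (each ramp)
d_cruise = 2.62 - 2*0.794750 = 1.030500 rad
t_cruise = 1.030500/1.87 = 0.551070 s
t_total = 2*0.850000 + 0.551070 = 2.2511

2.2511 s


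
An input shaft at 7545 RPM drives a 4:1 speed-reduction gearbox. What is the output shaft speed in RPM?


omega_out = omega_in / N = 7545 / 4 = 1886.2500

1886.2500 RPM


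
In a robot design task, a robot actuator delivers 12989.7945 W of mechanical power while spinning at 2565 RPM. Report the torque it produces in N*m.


omega = 2565 * 2*pi/60 = 268.606172 rad/s
tau = P / omega = 12989.7945 / 268.606172 = 48.3600

48.3600 N*m


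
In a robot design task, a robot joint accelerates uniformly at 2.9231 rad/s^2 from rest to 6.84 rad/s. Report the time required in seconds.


t = delta_omega / alpha = 6.84 / 2.9231 = 2.3400

2.3400 s


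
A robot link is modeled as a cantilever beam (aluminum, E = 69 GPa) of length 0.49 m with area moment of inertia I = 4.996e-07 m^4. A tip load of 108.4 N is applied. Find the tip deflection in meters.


delta = F*L^3/(3*E*I) = 108.4*0.49^3/(3*6.900e+10*4.996e-07)
      = 12.7531516/103417.2 = 1.2332e-04

1.2332e-04 m


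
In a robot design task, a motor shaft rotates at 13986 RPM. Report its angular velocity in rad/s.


omega = 13986 * 2*pi/60 = 1464.6105

1464.6105 rad/s


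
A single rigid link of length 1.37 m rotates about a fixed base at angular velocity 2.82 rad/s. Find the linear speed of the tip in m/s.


v = L*omega = 1.37 * 2.82 = 3.8634

3.8634 m/s


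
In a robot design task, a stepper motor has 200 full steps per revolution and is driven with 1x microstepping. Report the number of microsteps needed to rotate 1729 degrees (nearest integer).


step_size = 360/(200*1) = 360/200 = 1.800000 deg
n = 1729/(360/200) = 1729*200/360 = 960.5556 -> 961

961 steps


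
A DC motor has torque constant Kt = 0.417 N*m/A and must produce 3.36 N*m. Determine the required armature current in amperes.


I = tau / Kt = 3.36/0.417 = 8.0576

8.0576 A


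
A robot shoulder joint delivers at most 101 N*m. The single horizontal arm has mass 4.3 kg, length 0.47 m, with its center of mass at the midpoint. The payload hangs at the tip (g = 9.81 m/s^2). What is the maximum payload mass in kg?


tau_arm = m_arm*g*(L/2) = 4.3*9.81*0.47/2 = 9.9130 N*m
tau_payload = tau_max - tau_arm = 101 - 9.9130 = 91.0870
m_payload = tau_payload / (g*L) = 91.0870 / (9.81*0.47) = 19.7556

19.7556 kg


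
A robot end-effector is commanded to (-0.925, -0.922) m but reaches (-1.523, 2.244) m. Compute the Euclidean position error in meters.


dx = -1.523 - (-0.925) = -0.5980, dy = 2.244 - (-0.922) = 3.1660
err = sqrt(0.357604 + 10.023556) = 3.2220

3.2220 m


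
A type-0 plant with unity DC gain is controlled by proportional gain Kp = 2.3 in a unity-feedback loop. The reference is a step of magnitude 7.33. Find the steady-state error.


e_ss = R/(1 + Kp) = 7.33/(1 + 2.3) = 7.33/3.3000 = 2.2212

2.2212


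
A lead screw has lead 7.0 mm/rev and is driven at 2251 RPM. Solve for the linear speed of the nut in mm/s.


v = lead * (RPM/60) = 7.0*2251/60 = 262.6167

262.6167 mm/s


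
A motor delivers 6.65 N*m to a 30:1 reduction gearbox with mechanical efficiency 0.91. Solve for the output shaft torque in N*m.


tau_out = tau_in * N * eta = 6.65 * 30 * 0.91 = 181.5450

181.5450 N*m


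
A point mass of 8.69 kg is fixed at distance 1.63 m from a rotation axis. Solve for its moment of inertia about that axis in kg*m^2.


I = m*r^2 = 8.69*1.63^2 = 23.0885

23.0885 kg*m^2


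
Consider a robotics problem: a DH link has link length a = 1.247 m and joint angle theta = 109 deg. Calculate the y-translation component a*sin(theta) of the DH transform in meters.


a*sin(theta) = 1.247*sin(109 deg) = 1.1791

1.1791 m


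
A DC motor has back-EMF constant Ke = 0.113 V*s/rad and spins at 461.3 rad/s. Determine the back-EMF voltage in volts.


V_emf = Ke * omega = 0.113*461.3 = 52.1269

52.1269 V


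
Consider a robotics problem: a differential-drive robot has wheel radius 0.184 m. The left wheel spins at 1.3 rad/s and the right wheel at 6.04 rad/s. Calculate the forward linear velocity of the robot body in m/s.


v = r*(wR + wL)/2 = 0.184*(6.04 + 1.3)/2 = 0.6753

0.6753 m/s


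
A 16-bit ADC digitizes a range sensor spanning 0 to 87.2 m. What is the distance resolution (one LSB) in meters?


res = range / 2^n = 87.2/2^16 = 87.2/65536 = 0.0013

0.0013 m


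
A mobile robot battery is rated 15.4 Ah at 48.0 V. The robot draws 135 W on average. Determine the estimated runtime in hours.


E = 15.4*48.0 = 739.2000 Wh
t = E/P = 739.2000/135 = 5.4756

5.4756 hours


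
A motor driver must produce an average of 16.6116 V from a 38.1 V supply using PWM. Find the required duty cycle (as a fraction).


D = V_avg/V_supply = 16.6116/38.1 = 0.4360

0.4360


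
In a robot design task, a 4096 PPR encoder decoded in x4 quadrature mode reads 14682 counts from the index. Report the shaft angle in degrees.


angle = counts * 360 / (PPR*4) = 14682 * 360 / 16384 = 322.6025

322.6025 degrees


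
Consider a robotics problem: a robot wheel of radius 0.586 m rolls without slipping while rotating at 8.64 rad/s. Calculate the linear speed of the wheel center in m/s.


v = omega * r = 8.64 * 0.586 = 5.0630

5.0630 m/s


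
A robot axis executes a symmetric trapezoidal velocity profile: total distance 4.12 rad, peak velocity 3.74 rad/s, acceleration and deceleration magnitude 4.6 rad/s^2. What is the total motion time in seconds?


t_acc = v/a = 3.74/4.6 = 0.813043 s
d_acc = v^2/(2a) = 1.520391 rad (each ramp)
d_cruise = 4.12 - 2*1.520391 = 1.079218 rad
t_cruise = 1.079218/3.74 = 0.288561 s
t_total = 2*0.813043 + 0.288561 = 1.9146

1.9146 s


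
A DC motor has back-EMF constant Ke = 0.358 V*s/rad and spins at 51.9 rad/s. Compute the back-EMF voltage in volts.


V_emf = Ke * omega = 0.358*51.9 = 18.5802

18.5802 V


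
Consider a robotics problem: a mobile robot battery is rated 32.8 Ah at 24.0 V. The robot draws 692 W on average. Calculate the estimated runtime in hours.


E = 32.8*24.0 = 787.2000 Wh
t = E/P = 787.2000/692 = 1.1376

1.1376 hours


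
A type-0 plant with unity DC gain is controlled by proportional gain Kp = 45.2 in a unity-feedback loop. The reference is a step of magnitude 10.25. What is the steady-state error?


e_ss = R/(1 + Kp) = 10.25/(1 + 45.2) = 10.25/46.2000 = 0.2219

0.2219


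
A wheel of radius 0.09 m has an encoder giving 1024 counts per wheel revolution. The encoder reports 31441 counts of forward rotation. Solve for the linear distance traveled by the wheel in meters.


revs = 31441/1024 = 30.704102
d = revs * 2*pi*r = 30.704102 * 2*pi*0.09 = 17.3628

17.3628 m


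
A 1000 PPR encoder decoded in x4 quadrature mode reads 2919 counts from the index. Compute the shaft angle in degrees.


angle = counts * 360 / (PPR*4) = 2919 * 360 / 4000 = 262.7100

262.7100 degrees


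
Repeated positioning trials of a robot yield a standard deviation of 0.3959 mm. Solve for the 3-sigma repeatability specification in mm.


repeatability = 3*sigma = 3*0.3959 = 1.1877

1.1877 mm


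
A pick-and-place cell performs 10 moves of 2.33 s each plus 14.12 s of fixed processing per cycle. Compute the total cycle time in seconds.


T = 10*2.33 + 14.12 = 37.4200

37.4200 s


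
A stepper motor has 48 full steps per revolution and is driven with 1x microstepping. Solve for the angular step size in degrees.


step = 360/(48*1) = 360/48 = 7.5000

7.5000 degrees


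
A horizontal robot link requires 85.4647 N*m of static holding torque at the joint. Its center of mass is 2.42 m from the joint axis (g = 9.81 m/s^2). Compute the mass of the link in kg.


m = tau / (g*L) = 85.4647 / (9.81 * 2.42) = 3.6000

3.6000 kg


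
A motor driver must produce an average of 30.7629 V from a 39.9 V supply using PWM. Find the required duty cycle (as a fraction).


D = V_avg/V_supply = 30.7629/39.9 = 0.7710

0.7710


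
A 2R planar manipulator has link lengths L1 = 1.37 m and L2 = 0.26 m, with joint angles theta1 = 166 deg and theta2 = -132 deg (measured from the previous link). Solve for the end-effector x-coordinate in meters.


x = L1*cos(th1) + L2*cos(th1+th2) = 1.37*cos(166 deg) + 0.26*cos(34 deg) = -1.1138

-1.1138 m


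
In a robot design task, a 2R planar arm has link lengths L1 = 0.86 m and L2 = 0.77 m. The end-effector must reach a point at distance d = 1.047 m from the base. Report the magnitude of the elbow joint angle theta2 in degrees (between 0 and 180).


cos(th2) = (d^2 - L1^2 - L2^2)/(2*L1*L2) = (1.047^2 - 0.86^2 - 0.77^2)/(2*0.86*0.77) = -0.17841362
th2 = acos(-0.17841362) = 100.2774 deg

100.2774 degrees


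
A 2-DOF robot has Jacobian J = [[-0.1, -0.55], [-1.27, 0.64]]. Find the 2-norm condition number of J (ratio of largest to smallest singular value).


JJ^T eigenvalues: trace(JJ^T) = 2.3350, det(JJ^T) = det(J)^2 = 0.58140625
s_max^2 = (2.3350 + sqrt(3.12660000))/2 = 2.05160972
s_min^2 = (2.3350 - sqrt(3.12660000))/2 = 0.28339028
kappa = s_max/s_min = sqrt(2.05160972/0.28339028) = 2.6906

2.6906


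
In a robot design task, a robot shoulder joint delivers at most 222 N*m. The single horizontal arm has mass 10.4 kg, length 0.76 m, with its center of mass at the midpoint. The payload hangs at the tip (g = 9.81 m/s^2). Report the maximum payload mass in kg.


tau_arm = m_arm*g*(L/2) = 10.4*9.81*0.76/2 = 38.7691 N*m
tau_payload = tau_max - tau_arm = 222 - 38.7691 = 183.2309
m_payload = tau_payload / (g*L) = 183.2309 / (9.81*0.76) = 24.5763

24.5763 kg


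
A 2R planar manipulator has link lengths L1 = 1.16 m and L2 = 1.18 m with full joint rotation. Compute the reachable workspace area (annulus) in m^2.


r_max = L1 + L2 = 2.3400, r_min = |L1 - L2| = 0.0200
A = pi*(r_max^2 - r_min^2) = pi*(5.4756 - 0.0004) = 17.2008

17.2008 m^2


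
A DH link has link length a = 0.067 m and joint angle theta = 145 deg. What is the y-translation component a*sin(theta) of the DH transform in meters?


a*sin(theta) = 0.067*sin(145 deg) = 0.0384

0.0384 m


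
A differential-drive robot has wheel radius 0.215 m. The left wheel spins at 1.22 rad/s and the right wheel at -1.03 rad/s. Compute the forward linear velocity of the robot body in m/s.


v = r*(wR + wL)/2 = 0.215*(-1.03 + 1.22)/2 = 0.0204

0.0204 m/s


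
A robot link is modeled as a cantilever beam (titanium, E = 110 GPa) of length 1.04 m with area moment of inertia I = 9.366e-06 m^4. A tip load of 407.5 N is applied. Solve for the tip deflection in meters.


delta = F*L^3/(3*E*I) = 407.5*1.04^3/(3*1.100e+11*9.366e-06)
      = 458.38208/3090780 = 1.4831e-04

1.4831e-04 m


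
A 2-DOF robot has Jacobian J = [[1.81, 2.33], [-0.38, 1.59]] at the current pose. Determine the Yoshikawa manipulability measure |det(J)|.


det(J) = 1.81*1.59 - (2.33)*(-0.38) = 3.7633
|det(J)| = 3.7633

3.7633


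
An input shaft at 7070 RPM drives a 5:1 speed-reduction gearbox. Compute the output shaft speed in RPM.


omega_out = omega_in / N = 7070 / 5 = 1414.0000

1414.0000 RPM


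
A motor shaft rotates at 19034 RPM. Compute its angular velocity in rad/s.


omega = 19034 * 2*pi/60 = 1993.2358

1993.2358 rad/s


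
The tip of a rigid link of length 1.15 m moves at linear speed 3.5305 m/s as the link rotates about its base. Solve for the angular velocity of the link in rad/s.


omega = v / L = 3.5305 / 1.15 = 3.0700

3.0700 rad/s
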